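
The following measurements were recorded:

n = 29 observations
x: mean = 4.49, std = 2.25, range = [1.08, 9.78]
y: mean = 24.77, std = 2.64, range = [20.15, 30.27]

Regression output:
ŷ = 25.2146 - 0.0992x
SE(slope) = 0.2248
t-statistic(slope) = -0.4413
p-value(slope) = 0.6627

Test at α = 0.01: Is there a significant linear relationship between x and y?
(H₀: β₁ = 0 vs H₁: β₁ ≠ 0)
Fail to reject H₀: p-value = 0.6627 ≥ α = 0.01. The linear relationship is not significant at the 1% level.

Hypothesis test for the slope coefficient:

H₀: β₁ = 0 (no linear relationship)
H₁: β₁ ≠ 0 (linear relationship exists)

Test statistic: t = β̂₁ / SE(β̂₁) = -0.0992 / 0.2248 = -0.4413

With df = 27, the two-sided p-value for |t| = 0.4413 is 0.6627.

Decision rule: reject H₀ if p-value < α.
p-value = 0.6627 ≥ α = 0.01 → fail to reject H₀.

At α = 0.01 the data do not provide convincing evidence of a nonzero slope.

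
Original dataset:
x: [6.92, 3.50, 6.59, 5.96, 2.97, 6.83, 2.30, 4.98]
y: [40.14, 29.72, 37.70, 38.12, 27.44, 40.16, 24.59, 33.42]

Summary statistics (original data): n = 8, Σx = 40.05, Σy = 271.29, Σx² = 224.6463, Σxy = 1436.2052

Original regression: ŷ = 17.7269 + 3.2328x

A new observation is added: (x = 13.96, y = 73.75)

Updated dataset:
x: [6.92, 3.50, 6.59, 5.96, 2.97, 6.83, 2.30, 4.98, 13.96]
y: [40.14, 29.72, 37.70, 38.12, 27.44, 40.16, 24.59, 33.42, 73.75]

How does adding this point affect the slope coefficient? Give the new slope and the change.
Adding the point moves β₁ from 3.2328 to 4.1415, i.e. it increases by 0.9087 (+28.1%).

x = 13.96 lies well outside the original x-range [2.30, 6.92] (x̄ ≈ 5.01), so this observation has high leverage and can move the slope substantially.

Step 1: Update the sums with the new point (n goes from 8 to 9)
Σx  = 40.05 + 13.96 = 54.01
Σy  = 271.29 + 73.75 = 345.04
Σx² = 224.6463 + 13.96² = 224.6463 + 194.8816 = 419.5279
Σxy = 1436.2052 + 13.96×73.75 = 1436.2052 + 1029.5500 = 2465.7552

Step 2: Recompute the slope with b₁ = (nΣxy − ΣxΣy) / (nΣx² − (Σx)²)
Numerator   = 9×2465.7552 − 54.01×345.04 = 22191.7968 − 18635.6104 = 3556.1864
Denominator = 9×419.5279 − 54.01² = 3775.7511 − 2917.0801 = 858.6710
b₁(new) = 3556.1864 / 858.6710 = 4.1415

(Same formula on the original sums: (8×1436.2052 − 40.05×271.29) / (8×224.6463 − 40.05²) = 624.4771 / 193.1679 = 3.2328, matching the given fit.)

Step 3: Change in slope
Δβ₁ = 4.1415 − 3.2328 = +0.9087
Relative change = +0.9087 / 3.2328 × 100% = +28.1%
→ the slope increases when the point is added.

Because the point sits above the extension of the original line at a high-leverage x, it tilts the fit up.
In practice: check such a point for data-entry or measurement error; investigate whether it comes from the same population as the rest of the sample.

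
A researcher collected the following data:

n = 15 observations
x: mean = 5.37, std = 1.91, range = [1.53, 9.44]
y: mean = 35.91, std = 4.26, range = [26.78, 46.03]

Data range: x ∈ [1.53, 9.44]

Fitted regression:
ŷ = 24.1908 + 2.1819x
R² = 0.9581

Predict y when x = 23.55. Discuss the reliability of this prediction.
ŷ = 75.5745 (extrapolation — x = 23.55 lies outside [1.53, 9.44], so reliability is low).

Prediction calculation:
ŷ = 24.1908 + 2.1819 × 23.55
ŷ = 75.5745

Reliability:
- Data range: x ∈ [1.53, 9.44]
- Prediction point: x = 23.55 is 14.11 units above the observed range → this is EXTRAPOLATION, not interpolation

Why that matters here:
- The standard error of prediction grows with (x − x̄)², and x = 23.55 is far from x̄ = 5.37
- Real relationships often flatten, saturate, or turn nonlinear at extremes

The R² = 0.9581 only validates the fit within [1.53, 9.44]; treat ŷ = 75.5745 with caution.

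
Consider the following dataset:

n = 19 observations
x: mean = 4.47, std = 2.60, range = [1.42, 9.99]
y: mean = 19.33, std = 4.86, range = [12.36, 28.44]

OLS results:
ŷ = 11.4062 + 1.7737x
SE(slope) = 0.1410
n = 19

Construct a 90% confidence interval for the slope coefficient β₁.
The 90% CI for β₁ is (1.5284, 2.0190)

Confidence interval for the slope:

The 90% CI for β₁ is: β̂₁ ± t*(α/2, n-2) × SE(β̂₁)

Step 1: Find critical t-value
- Confidence level = 0.9
- Degrees of freedom = n - 2 = 19 - 2 = 17
- t*(α/2, 17) = 1.7396

Step 2: Calculate margin of error
Margin = 1.7396 × 0.1410 = 0.2453

Step 3: Construct interval
CI = 1.7737 ± 0.2453
CI = (1.5284, 2.0190)

Interpretation: each one-unit increase in x is associated with a change in mean y of between 1.5284 and 2.0190, with 90% confidence.
Since 0 is outside the interval, a two-sided test at α = 0.10 would reject H₀: β₁ = 0.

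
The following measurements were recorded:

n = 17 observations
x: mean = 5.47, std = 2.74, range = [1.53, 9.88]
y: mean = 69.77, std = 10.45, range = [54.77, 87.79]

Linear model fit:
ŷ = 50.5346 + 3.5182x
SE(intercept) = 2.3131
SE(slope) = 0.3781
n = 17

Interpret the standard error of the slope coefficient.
SE(slope) = 0.3781 measures the uncertainty in the estimated slope. The coefficient is estimated precisely (SE/|β̂₁| = 10.7%).

SE(β̂₁) = 0.3781 says: if we drew many samples of n = 17 from the same population and refit each time, the fitted slopes would scatter with a standard deviation of roughly 0.3781 around the true β₁.

Relative precision:
- SE / |β̂₁| = 0.3781 / 3.5182 = 10.7%
- Rule of thumb (under 20%: precise; 20% to under 50%: moderately precise; 50% or more: imprecise) → precise

Link to interval estimation: a confidence interval for β₁ is β̂₁ ± t* × 0.3781, so SE sets the half-width per unit of t*.

What drives SE(β̂₁): wider spread of x values → smaller SE.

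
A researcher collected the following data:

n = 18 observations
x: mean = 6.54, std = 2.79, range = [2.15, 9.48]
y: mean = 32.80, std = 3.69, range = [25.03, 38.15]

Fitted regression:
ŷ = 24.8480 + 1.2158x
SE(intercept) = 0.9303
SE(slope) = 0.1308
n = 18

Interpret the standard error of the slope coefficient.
SE(β̂₁) = 0.1308 is the estimated standard deviation of the slope estimate across repeated samples; relative to β̂₁ = 1.2158 that is 10.8%, a precise estimate.

What SE measures:
- The standard error quantifies the sampling variability of the coefficient estimate
- It is the estimated standard deviation of β̂₁ across hypothetical repeated samples of the same size
- Smaller SE → more precise estimate

Relative precision:
- SE / |β̂₁| = 0.1308 / 1.2158 = 10.8%
- Rule of thumb (under 20%: precise; 20% to under 50%: moderately precise; 50% or more: imprecise) → precise

Rough 95% range (±2 SE): 1.2158 ± 0.2616 → (0.9542, 1.4774).

What drives SE(β̂₁): larger n (here n = 18) → smaller SE.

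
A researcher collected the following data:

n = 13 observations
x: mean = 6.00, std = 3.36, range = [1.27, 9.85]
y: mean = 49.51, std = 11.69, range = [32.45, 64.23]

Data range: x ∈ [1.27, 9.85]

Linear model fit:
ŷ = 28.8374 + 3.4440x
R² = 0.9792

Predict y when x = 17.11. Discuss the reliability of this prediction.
ŷ = 87.7642 (extrapolation — x = 17.11 lies outside [1.27, 9.85], so reliability is low).

Prediction calculation:
ŷ = 28.8374 + 3.4440 × 17.11
ŷ = 87.7642

Reliability:
- Data range: x ∈ [1.27, 9.85]
- Prediction point: x = 17.11 is 7.26 units above the observed range → this is EXTRAPOLATION, not interpolation

Why that matters here:
- The standard error of prediction grows with (x − x̄)², and x = 17.11 is far from x̄ = 6.00
- The linear relationship may not hold outside the observed range
- There are no observations near this x to validate the fitted line there

Report the number if required, but flag clearly that it is an extrapolation.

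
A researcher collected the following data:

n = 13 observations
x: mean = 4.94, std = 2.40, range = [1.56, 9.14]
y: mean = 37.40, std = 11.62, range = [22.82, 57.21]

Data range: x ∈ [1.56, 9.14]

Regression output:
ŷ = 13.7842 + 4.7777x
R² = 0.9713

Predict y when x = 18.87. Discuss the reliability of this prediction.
ŷ = 103.9394, but this is extrapolation (above the data range [1.56, 9.14]) and may be unreliable.

Prediction calculation:
ŷ = 13.7842 + 4.7777 × 18.87
ŷ = 103.9394

Reliability:
- Data range: x ∈ [1.56, 9.14]
- Prediction point: x = 18.87 is 9.73 units above the observed range → this is EXTRAPOLATION, not interpolation

Why that matters here:
- The standard error of prediction grows with (x − x̄)², and x = 18.87 is far from x̄ = 4.94
- Real relationships often flatten, saturate, or turn nonlinear at extremes

The R² = 0.9713 only validates the fit within [1.56, 9.14]; treat ŷ = 103.9394 with caution.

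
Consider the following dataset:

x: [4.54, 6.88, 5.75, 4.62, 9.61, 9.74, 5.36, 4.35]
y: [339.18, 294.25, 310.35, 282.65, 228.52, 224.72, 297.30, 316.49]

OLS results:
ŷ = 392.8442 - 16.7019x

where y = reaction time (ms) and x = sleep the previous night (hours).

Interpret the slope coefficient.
For each additional hour of sleep, predicted reaction time decreases by approximately 16.7019 ms.

The slope β₁ = -16.7019 gives the rate at which the fitted reaction time changes with sleep.

Interpretation:
- Sleep up by 1 hour → predicted reaction time decreases by 16.7019 ms
- This is a linear approximation: the same per-unit change is assumed across the whole observed x range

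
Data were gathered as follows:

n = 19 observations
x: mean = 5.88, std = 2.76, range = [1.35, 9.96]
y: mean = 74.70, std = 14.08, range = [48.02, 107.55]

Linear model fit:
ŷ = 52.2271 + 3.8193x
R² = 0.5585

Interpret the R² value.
About 55.85% of the variability in y is accounted for by the regression on x (R² = 0.5585) — a moderate linear fit.

The coefficient of determination R² is the fraction of the total variation in y that the fitted line accounts for.

Here R² = 0.5585:
- Explained: 55.85% of the variation in y
- Unexplained (residual): 100% − 55.85% = 44.15%
- Rule of thumb (below 0.3 weak; 0.3 to below 0.7 moderate; 0.7 and above strong) → moderate

Equivalently, for simple linear regression R² = r², so |r| = √0.5585 ≈ 0.7473.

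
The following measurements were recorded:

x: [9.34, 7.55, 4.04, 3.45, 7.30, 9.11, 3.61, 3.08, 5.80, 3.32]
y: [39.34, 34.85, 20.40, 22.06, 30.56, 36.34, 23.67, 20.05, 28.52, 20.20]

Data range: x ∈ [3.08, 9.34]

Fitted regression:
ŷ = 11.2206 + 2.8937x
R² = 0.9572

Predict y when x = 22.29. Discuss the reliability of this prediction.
ŷ = 75.7212 (extrapolation — x = 22.29 lies outside [3.08, 9.34], so reliability is low).

Prediction calculation:
ŷ = 11.2206 + 2.8937 × 22.29
ŷ = 75.7212

Reliability:
- Data range: x ∈ [3.08, 9.34]
- Prediction point: x = 22.29 is 12.95 units above the observed range → this is EXTRAPOLATION, not interpolation

Why that matters here:
- Real relationships often flatten, saturate, or turn nonlinear at extremes
- R² describes fit only over the sampled x values; it says nothing about behaviour beyond them
- There are no observations near this x to validate the fitted line there

Report the number if required, but flag clearly that it is an extrapolation.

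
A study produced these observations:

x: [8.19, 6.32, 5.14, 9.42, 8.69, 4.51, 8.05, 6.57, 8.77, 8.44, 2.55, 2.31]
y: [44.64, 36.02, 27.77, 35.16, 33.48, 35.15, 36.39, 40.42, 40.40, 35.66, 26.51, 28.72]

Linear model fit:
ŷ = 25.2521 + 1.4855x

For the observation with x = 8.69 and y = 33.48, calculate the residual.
Residual = -4.6811

The residual is the difference between the actual value and the predicted value:

Residual = y - ŷ

Step 1: Calculate predicted value
ŷ = 25.2521 + 1.4855 × 8.69
ŷ = 38.1611

Step 2: Calculate residual
Residual = 33.48 - 38.1611
Residual = -4.6811

Interpretation: the model overestimates the actual value by 4.6811 at this point (negative residual → observation lies below the fitted line).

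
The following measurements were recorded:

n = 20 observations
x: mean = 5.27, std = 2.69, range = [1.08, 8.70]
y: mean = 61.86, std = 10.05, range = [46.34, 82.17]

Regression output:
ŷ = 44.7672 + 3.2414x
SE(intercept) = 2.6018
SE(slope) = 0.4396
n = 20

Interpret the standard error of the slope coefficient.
SE(β̂₁) = 0.4396 is the estimated standard deviation of the slope estimate across repeated samples; relative to β̂₁ = 3.2414 that is 13.6%, a precise estimate.

SE(β̂₁) = s / √Sxx, where s is the residual standard deviation and Sxx = Σ(x − x̄)². It is the yardstick for how far β̂₁ = 3.2414 could plausibly be from the true slope.

Relative precision:
- SE / |β̂₁| = 0.4396 / 3.2414 = 13.6%
- Rule of thumb (under 20%: precise; 20% to under 50%: moderately precise; 50% or more: imprecise) → precise

Link to the t-test: t = β̂₁ / SE(β̂₁) = 3.2414 / 0.4396 = 7.3735, the statistic for H₀: β₁ = 0.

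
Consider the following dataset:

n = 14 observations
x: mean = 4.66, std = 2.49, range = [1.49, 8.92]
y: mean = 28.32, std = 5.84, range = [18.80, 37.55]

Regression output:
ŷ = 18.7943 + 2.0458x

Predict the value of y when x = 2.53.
ŷ = 23.9702

x = 2.53 lies inside the observed range [1.49, 8.92], so the fitted equation applies directly:

ŷ = 18.7943 + 2.0458 × 2.53
ŷ = 18.7943 + 5.1759
ŷ = 23.9702

This is the fitted mean response at that x — an individual observation would come with a wider prediction interval.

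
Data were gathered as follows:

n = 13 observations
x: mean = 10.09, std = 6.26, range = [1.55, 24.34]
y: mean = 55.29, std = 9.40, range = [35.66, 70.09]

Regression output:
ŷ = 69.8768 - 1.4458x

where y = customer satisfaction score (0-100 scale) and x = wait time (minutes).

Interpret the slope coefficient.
An increase of one minute in wait time is associated with a 1.4458 points decrease in predicted satisfaction score.

The slope β₁ = -1.4458 gives the rate at which the fitted satisfaction score changes with wait time.

Interpretation:
- Wait time up by 1 minute → predicted satisfaction score decreases by 1.4458 points
- This is a linear approximation: the same per-unit change is assumed across the whole observed x range

(β₀ = 69.8768 is the fitted value at x = 0 and is not part of the slope interpretation.)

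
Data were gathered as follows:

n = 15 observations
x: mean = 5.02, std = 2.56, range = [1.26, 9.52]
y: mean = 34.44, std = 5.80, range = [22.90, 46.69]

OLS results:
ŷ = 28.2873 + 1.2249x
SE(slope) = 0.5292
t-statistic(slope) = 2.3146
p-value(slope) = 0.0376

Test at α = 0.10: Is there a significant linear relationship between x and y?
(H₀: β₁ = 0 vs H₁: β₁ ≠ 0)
Reject H₀: p-value = 0.0376 < α = 0.10. The linear relationship is significant at the 10% level.

Hypothesis test for the slope coefficient:

H₀: β₁ = 0 (no linear relationship)
H₁: β₁ ≠ 0 (linear relationship exists)

Test statistic: t = β̂₁ / SE(β̂₁) = 1.2249 / 0.5292 = 2.3146

The p-value (0.0376) is the probability, under H₀, of a t-statistic at least as extreme as |t| = 2.3146 (two-sided, df = n − 2 = 13).

Decision rule: reject H₀ if p-value < α.
p-value = 0.0376 < α = 0.10 → reject H₀.

There is sufficient evidence at the 10% significance level to conclude that a linear relationship exists between x and y.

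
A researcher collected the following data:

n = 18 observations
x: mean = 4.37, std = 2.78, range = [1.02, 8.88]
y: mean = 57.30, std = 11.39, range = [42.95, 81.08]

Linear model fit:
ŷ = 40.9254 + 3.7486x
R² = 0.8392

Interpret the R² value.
The model explains 83.92% of the variance in y (R² = 0.8392), leaving 16.08% unexplained; the fit is strong.

R² (coefficient of determination) measures the proportion of variance in y explained by the regression model.

Here R² = 0.8392:
- Explained: 83.92% of the variation in y
- Unexplained (residual): 100% − 83.92% = 16.08%
- Rule of thumb (below 0.3 weak; 0.3 to below 0.7 moderate; 0.7 and above strong) → strong

Note: R² never decreases when predictors are added, so it should not be used alone to compare models of different size.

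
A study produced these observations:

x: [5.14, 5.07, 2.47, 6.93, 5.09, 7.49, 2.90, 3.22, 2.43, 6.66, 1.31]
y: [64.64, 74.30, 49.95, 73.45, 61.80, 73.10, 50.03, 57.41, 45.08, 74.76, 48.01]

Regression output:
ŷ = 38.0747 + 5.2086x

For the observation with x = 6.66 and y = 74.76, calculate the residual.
Residual = 1.9960

The residual is the difference between the actual value and the predicted value:

Residual = y - ŷ

Step 1: Calculate predicted value
ŷ = 38.0747 + 5.2086 × 6.66
ŷ = 72.7640

Step 2: Calculate residual
Residual = 74.76 - 72.7640
Residual = 1.9960

The residual is positive, so the observed y = 74.76 sits above the regression line (the line underestimates it by 1.9960).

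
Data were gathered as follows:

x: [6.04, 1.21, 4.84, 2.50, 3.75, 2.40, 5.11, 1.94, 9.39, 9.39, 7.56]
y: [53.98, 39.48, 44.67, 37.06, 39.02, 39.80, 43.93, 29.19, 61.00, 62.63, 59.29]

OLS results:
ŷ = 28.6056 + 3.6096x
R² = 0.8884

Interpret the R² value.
R² = 0.8884 means 88.84% of the variation in y is explained by the linear relationship with x. This indicates a strong fit.

The coefficient of determination R² is the fraction of the total variation in y that the fitted line accounts for.

Here R² = 0.8884:
- Explained: 88.84% of the variation in y
- Unexplained (residual): 100% − 88.84% = 11.16%
- Rule of thumb (below 0.3 weak; 0.3 to below 0.7 moderate; 0.7 and above strong) → strong

Note: R² says nothing about causation, and a high R² does not by itself mean the linear form is appropriate — check the residuals.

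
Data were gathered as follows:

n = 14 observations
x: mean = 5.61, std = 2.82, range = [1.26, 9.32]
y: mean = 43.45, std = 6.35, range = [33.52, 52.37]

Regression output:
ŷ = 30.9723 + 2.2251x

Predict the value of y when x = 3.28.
ŷ = 38.2706

To predict y for x = 3.28, substitute into the regression equation:

ŷ = 30.9723 + 2.2251 × 3.28
ŷ = 30.9723 + 7.2983
ŷ = 38.2706

This is the fitted mean response at that x — an individual observation would come with a wider prediction interval.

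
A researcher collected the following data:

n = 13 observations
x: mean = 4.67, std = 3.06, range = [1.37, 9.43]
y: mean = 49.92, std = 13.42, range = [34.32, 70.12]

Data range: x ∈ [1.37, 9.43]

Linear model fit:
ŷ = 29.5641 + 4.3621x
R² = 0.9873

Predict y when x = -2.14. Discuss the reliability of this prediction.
ŷ = 20.2292, but this is extrapolation (below the data range [1.37, 9.43]) and may be unreliable.

Prediction calculation:
ŷ = 29.5641 + 4.3621 × (-2.14)
ŷ = 20.2292

Reliability:
- Data range: x ∈ [1.37, 9.43]
- Prediction point: x = -2.14 is 3.51 units below the observed range → this is EXTRAPOLATION, not interpolation

Why that matters here:
- There are no observations near this x to validate the fitted line there
- The linear relationship may not hold outside the observed range
- The standard error of prediction grows with (x − x̄)², and x = -2.14 is far from x̄ = 4.67

A defensible statement: 'if the linear trend continued to x = -2.14, y would be about 20.2292' — the premise is untested.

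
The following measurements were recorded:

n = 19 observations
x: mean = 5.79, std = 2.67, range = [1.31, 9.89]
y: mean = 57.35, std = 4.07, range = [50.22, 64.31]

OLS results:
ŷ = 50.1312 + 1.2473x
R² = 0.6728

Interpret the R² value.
The model explains 67.28% of the variance in y (R² = 0.6728), leaving 32.72% unexplained; the fit is moderate.

R² (coefficient of determination) measures the proportion of variance in y explained by the regression model.

Here R² = 0.6728:
- Explained: 67.28% of the variation in y
- Unexplained (residual): 100% − 67.28% = 32.72%
- Rule of thumb (below 0.3 weak; 0.3 to below 0.7 moderate; 0.7 and above strong) → moderate

Note: R² says nothing about causation, and a high R² does not by itself mean the linear form is appropriate — check the residuals.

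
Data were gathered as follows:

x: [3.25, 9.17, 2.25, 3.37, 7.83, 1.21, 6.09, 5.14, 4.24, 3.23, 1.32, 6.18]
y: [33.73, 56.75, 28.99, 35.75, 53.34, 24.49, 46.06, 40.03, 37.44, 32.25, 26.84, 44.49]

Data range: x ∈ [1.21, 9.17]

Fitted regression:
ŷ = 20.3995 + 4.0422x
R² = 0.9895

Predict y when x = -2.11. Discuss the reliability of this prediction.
ŷ = 11.8705 (extrapolation — x = -2.11 lies outside [1.21, 9.17], so reliability is low).

Prediction calculation:
ŷ = 20.3995 + 4.0422 × (-2.11)
ŷ = 11.8705

Reliability:
- Data range: x ∈ [1.21, 9.17]
- Prediction point: x = -2.11 is 3.32 units below the observed range → this is EXTRAPOLATION, not interpolation

Why that matters here:
- There are no observations near this x to validate the fitted line there
- The standard error of prediction grows with (x − x̄)², and x = -2.11 is far from x̄ = 4.44
- Real relationships often flatten, saturate, or turn nonlinear at extremes

A defensible statement: 'if the linear trend continued to x = -2.11, y would be about 11.8705' — the premise is untested.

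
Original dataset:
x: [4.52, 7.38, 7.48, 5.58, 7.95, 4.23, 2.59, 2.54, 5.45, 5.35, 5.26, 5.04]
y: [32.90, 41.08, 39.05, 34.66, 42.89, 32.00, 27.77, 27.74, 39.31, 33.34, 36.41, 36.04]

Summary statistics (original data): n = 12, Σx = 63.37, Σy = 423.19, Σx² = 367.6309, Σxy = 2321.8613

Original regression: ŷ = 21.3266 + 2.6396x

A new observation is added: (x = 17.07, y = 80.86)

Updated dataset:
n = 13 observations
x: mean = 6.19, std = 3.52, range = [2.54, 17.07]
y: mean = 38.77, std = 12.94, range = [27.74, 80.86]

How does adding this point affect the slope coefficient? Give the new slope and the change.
Adding the point moves β₁ from 2.6396 to 3.6163, i.e. it increases by 0.9767 (+37.0%).

x = 17.07 lies well outside the original x-range [2.54, 7.95] (x̄ ≈ 5.28), so this observation has high leverage and can move the slope substantially.

Step 1: Update the sums with the new point (n goes from 12 to 13)
Σx  = 63.37 + 17.07 = 80.44
Σy  = 423.19 + 80.86 = 504.05
Σx² = 367.6309 + 17.07² = 367.6309 + 291.3849 = 659.0158
Σxy = 2321.8613 + 17.07×80.86 = 2321.8613 + 1380.2802 = 3702.1415

Step 2: Recompute the slope with b₁ = (nΣxy − ΣxΣy) / (nΣx² − (Σx)²)
Numerator   = 13×3702.1415 − 80.44×504.05 = 48127.8395 − 40545.7820 = 7582.0575
Denominator = 13×659.0158 − 80.44² = 8567.2054 − 6470.5936 = 2096.6118
b₁(new) = 7582.0575 / 2096.6118 = 3.6163

(Same formula on the original sums: (12×2321.8613 − 63.37×423.19) / (12×367.6309 − 63.37²) = 1044.7853 / 395.8139 = 2.6396, matching the given fit.)

Step 3: Change in slope
Δβ₁ = 3.6163 − 2.6396 = +0.9767
Relative change = +0.9767 / 2.6396 × 100% = +37.0%
→ the slope increases when the point is added.

A high-leverage point only changes the slope if it is off the original line; here y = 80.86 is above the original trend, so the slope increases.
In practice: investigate whether it comes from the same population as the rest of the sample.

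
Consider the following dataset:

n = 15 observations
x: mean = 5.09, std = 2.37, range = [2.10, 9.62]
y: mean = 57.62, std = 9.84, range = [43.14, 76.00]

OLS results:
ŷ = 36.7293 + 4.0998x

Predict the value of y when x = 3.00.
ŷ = 49.0287

Plug x = 3.00 into the fitted line:

ŷ = 36.7293 + 4.0998 × 3.00
ŷ = 36.7293 + 12.2994
ŷ = 49.0287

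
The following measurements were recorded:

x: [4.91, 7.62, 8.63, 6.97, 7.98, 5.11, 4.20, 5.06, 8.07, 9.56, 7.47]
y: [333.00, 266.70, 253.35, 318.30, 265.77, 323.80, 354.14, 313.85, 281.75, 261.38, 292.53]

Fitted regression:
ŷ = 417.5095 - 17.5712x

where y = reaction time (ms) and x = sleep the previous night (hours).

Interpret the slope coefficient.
On average, reaction time is about 17.5712 ms lower for every extra hour of sleep.

The slope coefficient β₁ = -17.5712 represents the marginal effect of sleep on reaction time.

Interpretation:
- Sleep up by 1 hour → predicted reaction time decreases by 17.5712 ms
- This is a linear approximation: the same per-unit change is assumed across the whole observed x range
- The slope describes association in these data, not necessarily a causal effect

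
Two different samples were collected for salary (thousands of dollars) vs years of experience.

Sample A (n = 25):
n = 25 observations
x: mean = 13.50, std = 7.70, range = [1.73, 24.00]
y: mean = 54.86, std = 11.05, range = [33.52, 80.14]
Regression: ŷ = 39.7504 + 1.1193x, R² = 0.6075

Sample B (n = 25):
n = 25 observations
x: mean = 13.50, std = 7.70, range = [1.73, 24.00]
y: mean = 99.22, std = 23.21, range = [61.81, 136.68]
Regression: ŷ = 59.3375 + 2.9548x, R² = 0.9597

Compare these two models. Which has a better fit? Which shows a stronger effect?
Model B has the better fit (R² = 0.9597 vs 0.6075). Model B shows the stronger effect (|β₁| = 2.9548 vs 1.1193).

Model Comparison:

Goodness of fit (R²):
- Model A: R² = 0.6075 → 60.75% of variance in salary explained
- Model B: R² = 0.9597 → 95.97% of variance in salary explained
- 0.9597 > 0.6075 → Model B has the better fit

Strength of effect — compare |β₁|:
- Model A: β₁ = 1.1193 → predicted salary rises 1.1193 thousand dollars per additional year of experience
- Model B: β₁ = 2.9548 → predicted salary rises 2.9548 thousand dollars per additional year of experience
- |1.1193| < |2.9548| → Model B shows the stronger marginal effect

Notes:
- A better fit (higher R²) doesn't necessarily mean a more important relationship.
- R² measures how tightly points cluster around the line; β₁ measures how steep the line is — they answer different questions.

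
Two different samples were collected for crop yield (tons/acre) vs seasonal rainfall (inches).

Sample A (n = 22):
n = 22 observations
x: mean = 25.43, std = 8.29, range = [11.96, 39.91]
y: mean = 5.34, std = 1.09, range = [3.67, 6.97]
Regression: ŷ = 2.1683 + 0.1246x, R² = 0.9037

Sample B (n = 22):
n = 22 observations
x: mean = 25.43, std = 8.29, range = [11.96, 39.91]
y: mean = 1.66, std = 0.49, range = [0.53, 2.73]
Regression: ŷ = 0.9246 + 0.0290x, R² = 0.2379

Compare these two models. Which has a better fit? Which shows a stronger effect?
Model A has the better fit (R² = 0.9037 vs 0.2379). Model A shows the stronger effect (|β₁| = 0.1246 vs 0.0290).

Model Comparison:

Fit — compare R²:
- Model A: R² = 0.9037 → 90.37% of variance in crop yield explained
- Model B: R² = 0.2379 → 23.79% of variance in crop yield explained
- 0.9037 > 0.2379 → Model A has the better fit

Strength of effect — compare |β₁|:
- Model A: β₁ = 0.1246 → predicted crop yield rises 0.1246 tons/acre per additional inch of rainfall
- Model B: β₁ = 0.0290 → predicted crop yield rises 0.0290 tons/acre per additional inch of rainfall
- |0.1246| > |0.0290| → Model A shows the stronger marginal effect

Notes:
- A better fit (higher R²) doesn't necessarily mean a more important relationship.
- The two samples could reflect different populations, time periods, or measurement quality.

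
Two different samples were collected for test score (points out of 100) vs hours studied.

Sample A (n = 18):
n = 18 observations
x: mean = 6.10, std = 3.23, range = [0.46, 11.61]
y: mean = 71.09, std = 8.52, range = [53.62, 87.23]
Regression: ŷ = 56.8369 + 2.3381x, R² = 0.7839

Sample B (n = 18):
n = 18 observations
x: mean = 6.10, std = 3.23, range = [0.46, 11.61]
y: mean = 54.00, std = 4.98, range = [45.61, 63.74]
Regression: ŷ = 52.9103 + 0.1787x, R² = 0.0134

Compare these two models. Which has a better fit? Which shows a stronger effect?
Model A has the better fit (R² = 0.7839 vs 0.0134). Model A shows the stronger effect (|β₁| = 2.3381 vs 0.1787).

Model Comparison:

Which explains more variance? (R²)
- Model A: R² = 0.7839 → 78.39% of variance in test score explained
- Model B: R² = 0.0134 → 1.34% of variance in test score explained
- 0.7839 > 0.0134 → Model A has the better fit

Effect size (slope magnitude):
- Model A: β₁ = 2.3381 → predicted test score rises 2.3381 points per additional hour of study time
- Model B: β₁ = 0.1787 → predicted test score rises 0.1787 points per additional hour of study time
- |2.3381| > |0.1787| → Model A shows the stronger marginal effect

Notes:
- A steeper slope doesn't make a better model if the scatter around the line is large.
- A better fit (higher R²) doesn't necessarily mean a more important relationship.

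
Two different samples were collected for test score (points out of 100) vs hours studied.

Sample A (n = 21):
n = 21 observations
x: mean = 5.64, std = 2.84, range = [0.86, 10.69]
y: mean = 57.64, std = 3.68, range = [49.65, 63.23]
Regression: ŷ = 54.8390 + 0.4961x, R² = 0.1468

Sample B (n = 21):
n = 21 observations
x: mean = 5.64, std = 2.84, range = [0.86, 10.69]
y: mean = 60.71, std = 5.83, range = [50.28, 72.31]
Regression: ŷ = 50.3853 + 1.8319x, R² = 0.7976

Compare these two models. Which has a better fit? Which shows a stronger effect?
Model B has the better fit (R² = 0.7976 vs 0.1468). Model B shows the stronger effect (|β₁| = 1.8319 vs 0.4961).

Model Comparison:

Fit — compare R²:
- Model A: R² = 0.1468 → 14.68% of variance in test score explained
- Model B: R² = 0.7976 → 79.76% of variance in test score explained
- 0.7976 > 0.1468 → Model B has the better fit

Strength of effect — compare |β₁|:
- Model A: β₁ = 0.4961 → predicted test score rises 0.4961 points per additional hour of study time
- Model B: β₁ = 1.8319 → predicted test score rises 1.8319 points per additional hour of study time
- |0.4961| < |1.8319| → Model B shows the stronger marginal effect

Note: The two samples could reflect different populations, time periods, or measurement quality.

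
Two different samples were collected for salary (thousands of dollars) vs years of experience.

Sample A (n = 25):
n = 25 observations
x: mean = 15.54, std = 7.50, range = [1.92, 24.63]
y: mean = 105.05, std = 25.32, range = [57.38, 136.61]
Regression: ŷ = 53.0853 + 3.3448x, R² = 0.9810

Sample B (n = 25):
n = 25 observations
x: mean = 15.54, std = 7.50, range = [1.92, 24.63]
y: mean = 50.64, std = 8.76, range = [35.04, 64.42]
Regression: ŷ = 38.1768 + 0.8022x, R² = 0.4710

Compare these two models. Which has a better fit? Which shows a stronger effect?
Model A has the better fit (R² = 0.9810 vs 0.4710). Model A shows the stronger effect (|β₁| = 3.3448 vs 0.8022).

Model Comparison:

Goodness of fit (R²):
- Model A: R² = 0.9810 → 98.10% of variance in salary explained
- Model B: R² = 0.4710 → 47.10% of variance in salary explained
- 0.9810 > 0.4710 → Model A has the better fit

Effect size (slope magnitude):
- Model A: β₁ = 3.3448 → predicted salary rises 3.3448 thousand dollars per additional year of experience
- Model B: β₁ = 0.8022 → predicted salary rises 0.8022 thousand dollars per additional year of experience
- |3.3448| > |0.8022| → Model A shows the stronger marginal effect

Notes:
- R² measures how tightly points cluster around the line; β₁ measures how steep the line is — they answer different questions.
- A better fit (higher R²) doesn't necessarily mean a more important relationship.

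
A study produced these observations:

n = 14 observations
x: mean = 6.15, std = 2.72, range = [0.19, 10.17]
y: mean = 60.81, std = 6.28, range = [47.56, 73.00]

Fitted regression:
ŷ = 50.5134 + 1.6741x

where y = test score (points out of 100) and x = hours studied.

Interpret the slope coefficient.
On average, test score is about 1.6741 points higher for every extra hour of study time.

β₁ = 1.6741 is the change in predicted test score (points) per additional hour of study time.

Interpretation:
- Study time up by 1 hour → predicted test score increases by 1.6741 points
- The effect is assumed constant over the observed range of x (linearity)
- The sign (+) gives the direction; the magnitude 1.6741 gives the size of the effect per hour

The intercept β₀ = 50.5134 is the predicted test score when study time = 0.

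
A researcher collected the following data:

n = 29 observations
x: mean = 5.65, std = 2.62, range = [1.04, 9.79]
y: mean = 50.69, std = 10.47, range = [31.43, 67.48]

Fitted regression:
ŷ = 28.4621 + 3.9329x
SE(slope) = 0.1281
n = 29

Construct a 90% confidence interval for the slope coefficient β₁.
The 90% CI for β₁ is (3.7147, 4.1511)

Confidence interval for the slope:

The 90% CI for β₁ is: β̂₁ ± t*(α/2, n-2) × SE(β̂₁)

Step 1: Find critical t-value
- Confidence level = 0.9
- Degrees of freedom = n - 2 = 29 - 2 = 27
- t*(α/2, 27) = 1.7033

Step 2: Calculate margin of error
Margin = 1.7033 × 0.1281 = 0.2182

Step 3: Construct interval
CI = 3.9329 ± 0.2182
CI = (3.7147, 4.1511)

Interpretation: We are 90% confident that the true slope β₁ lies between 3.7147 and 4.1511.
Since 0 is outside the interval, a two-sided test at α = 0.10 would reject H₀: β₁ = 0.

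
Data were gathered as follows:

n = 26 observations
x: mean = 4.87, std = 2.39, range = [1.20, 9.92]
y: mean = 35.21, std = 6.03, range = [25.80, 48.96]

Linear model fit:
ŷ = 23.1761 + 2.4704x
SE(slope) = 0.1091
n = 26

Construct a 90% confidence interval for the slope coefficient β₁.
The 90% CI for β₁ is (2.2837, 2.6571)

Confidence interval for the slope:

The 90% CI for β₁ is: β̂₁ ± t*(α/2, n-2) × SE(β̂₁)

Step 1: Find critical t-value
- Confidence level = 0.9
- Degrees of freedom = n - 2 = 26 - 2 = 24
- t*(α/2, 24) = 1.7109

Step 2: Calculate margin of error
Margin = 1.7109 × 0.1091 = 0.1867

Step 3: Construct interval
CI = 2.4704 ± 0.1867
CI = (2.2837, 2.6571)

Interpretation: intervals built this way capture the true β₁ in 90% of repeated samples; here the plausible range for the per-unit effect of x on y is 2.2837 to 2.6571.
Both endpoints are positive, so the data support a genuinely positive slope at this confidence level.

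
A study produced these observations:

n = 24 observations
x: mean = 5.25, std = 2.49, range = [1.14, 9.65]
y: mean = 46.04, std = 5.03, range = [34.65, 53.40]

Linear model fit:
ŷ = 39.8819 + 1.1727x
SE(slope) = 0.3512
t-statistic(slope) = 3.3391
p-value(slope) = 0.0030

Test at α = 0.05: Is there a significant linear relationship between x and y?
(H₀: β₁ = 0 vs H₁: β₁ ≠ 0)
Reject H₀: p-value = 0.0030 < α = 0.05. The linear relationship is significant at the 5% level.

Hypothesis test for the slope coefficient:

H₀: β₁ = 0 (no linear relationship)
H₁: β₁ ≠ 0 (linear relationship exists)

Test statistic: t = β̂₁ / SE(β̂₁) = 1.1727 / 0.3512 = 3.3391

With df = 22, the two-sided p-value for |t| = 3.3391 is 0.0030.

Decision rule: reject H₀ if p-value < α.
p-value = 0.0030 < α = 0.05 → reject H₀.

At α = 0.05 the data do provide convincing evidence of a nonzero slope.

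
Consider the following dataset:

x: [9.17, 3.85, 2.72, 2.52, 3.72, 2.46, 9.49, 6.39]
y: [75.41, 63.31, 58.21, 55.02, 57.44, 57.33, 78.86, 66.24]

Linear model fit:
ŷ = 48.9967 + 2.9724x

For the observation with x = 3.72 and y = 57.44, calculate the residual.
Residual = -2.6140

The residual is the difference between the actual value and the predicted value:

Residual = y - ŷ

Step 1: Calculate predicted value
ŷ = 48.9967 + 2.9724 × 3.72
ŷ = 60.0540

Step 2: Calculate residual
Residual = 57.44 - 60.0540
Residual = -2.6140

Interpretation: the model overestimates the actual value by 2.6140 at this point (negative residual → observation lies below the fitted line).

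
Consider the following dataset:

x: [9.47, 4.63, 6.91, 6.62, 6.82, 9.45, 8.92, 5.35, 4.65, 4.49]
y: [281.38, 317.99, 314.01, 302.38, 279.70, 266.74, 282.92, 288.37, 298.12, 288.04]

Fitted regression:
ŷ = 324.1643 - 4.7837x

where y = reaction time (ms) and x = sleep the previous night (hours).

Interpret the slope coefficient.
An increase of one hour in sleep is associated with a 4.7837 ms decrease in predicted reaction time.

The slope β₁ = -4.7837 gives the rate at which the fitted reaction time changes with sleep.

Interpretation:
- Sleep up by 1 hour → predicted reaction time decreases by 4.7837 ms
- This is a linear approximation: the same per-unit change is assumed across the whole observed x range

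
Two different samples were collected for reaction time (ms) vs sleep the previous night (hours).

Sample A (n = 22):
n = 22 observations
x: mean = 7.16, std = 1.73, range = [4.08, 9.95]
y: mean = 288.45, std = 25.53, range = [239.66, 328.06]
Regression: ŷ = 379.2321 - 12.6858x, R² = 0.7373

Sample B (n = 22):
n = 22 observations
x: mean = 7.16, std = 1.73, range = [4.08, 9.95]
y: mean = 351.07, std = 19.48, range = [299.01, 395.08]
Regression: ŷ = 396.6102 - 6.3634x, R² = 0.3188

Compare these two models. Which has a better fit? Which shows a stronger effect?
Model A has the better fit (R² = 0.7373 vs 0.3188). Model A shows the stronger effect (|β₁| = 12.6858 vs 6.3634).

Model Comparison:

Goodness of fit (R²):
- Model A: R² = 0.7373 → 73.73% of variance in reaction time explained
- Model B: R² = 0.3188 → 31.88% of variance in reaction time explained
- 0.7373 > 0.3188 → Model A has the better fit

Effect size (slope magnitude):
- Model A: β₁ = -12.6858 → predicted reaction time falls 12.6858 ms per additional hour of sleep
- Model B: β₁ = -6.3634 → predicted reaction time falls 6.3634 ms per additional hour of sleep
- |-12.6858| > |-6.3634| → Model A shows the stronger marginal effect

Note: R² measures how tightly points cluster around the line; β₁ measures how steep the line is — they answer different questions.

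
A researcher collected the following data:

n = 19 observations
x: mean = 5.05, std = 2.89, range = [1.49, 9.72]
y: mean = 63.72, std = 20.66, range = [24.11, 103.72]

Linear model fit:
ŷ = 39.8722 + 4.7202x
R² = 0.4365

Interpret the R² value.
R² = 0.4365 means 43.65% of the variation in y is explained by the linear relationship with x. This indicates a moderate fit.

The coefficient of determination R² is the fraction of the total variation in y that the fitted line accounts for.

Here R² = 0.4365:
- Explained: 43.65% of the variation in y
- Unexplained (residual): 100% − 43.65% = 56.35%
- Rule of thumb (below 0.3 weak; 0.3 to below 0.7 moderate; 0.7 and above strong) → moderate

Equivalently, for simple linear regression R² = r², so |r| = √0.4365 ≈ 0.6607.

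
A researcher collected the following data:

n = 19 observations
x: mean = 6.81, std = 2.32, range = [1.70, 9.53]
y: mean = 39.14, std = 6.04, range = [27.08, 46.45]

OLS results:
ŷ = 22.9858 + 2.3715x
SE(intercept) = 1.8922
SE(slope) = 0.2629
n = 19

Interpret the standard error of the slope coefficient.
The slope 2.3715 is pinned down to within about ±0.2629 (one SE) by these data — relative uncertainty 11.1%, i.e. precise.

SE(β̂₁) = 0.2629 says: if we drew many samples of n = 19 from the same population and refit each time, the fitted slopes would scatter with a standard deviation of roughly 0.2629 around the true β₁.

Relative precision:
- SE / |β̂₁| = 0.2629 / 2.3715 = 11.1%
- Rule of thumb (under 20%: precise; 20% to under 50%: moderately precise; 50% or more: imprecise) → precise

Link to the t-test: t = β̂₁ / SE(β̂₁) = 2.3715 / 0.2629 = 9.0205, the statistic for H₀: β₁ = 0.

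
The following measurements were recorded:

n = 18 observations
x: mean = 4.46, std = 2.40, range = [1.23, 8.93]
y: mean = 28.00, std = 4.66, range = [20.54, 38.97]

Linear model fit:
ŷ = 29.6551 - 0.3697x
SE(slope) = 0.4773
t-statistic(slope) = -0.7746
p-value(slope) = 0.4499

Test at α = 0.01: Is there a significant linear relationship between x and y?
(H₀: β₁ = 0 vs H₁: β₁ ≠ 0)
Since p-value = 0.4499 ≥ α = 0.01, fail to reject H₀ — the slope is not significantly different from 0.

Hypothesis test for the slope coefficient:

H₀: β₁ = 0 (no linear relationship)
H₁: β₁ ≠ 0 (linear relationship exists)

Test statistic: t = β̂₁ / SE(β̂₁) = -0.3697 / 0.4773 = -0.7746

p = 0.4499: how often a slope estimate this far from 0 (in SE units) would arise by chance if β₁ were truly 0.

Decision rule: reject H₀ if p-value < α.
p-value = 0.4499 ≥ α = 0.01 → fail to reject H₀.

At α = 0.01 the data do not provide convincing evidence of a nonzero slope.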